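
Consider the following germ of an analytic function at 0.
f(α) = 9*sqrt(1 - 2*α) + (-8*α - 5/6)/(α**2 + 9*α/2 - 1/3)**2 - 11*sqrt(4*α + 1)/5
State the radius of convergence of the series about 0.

The radius of convergence is -9/4 + (1/12)*sqrt(777).

Denominator factor (α**2 + 9*α/2 - 1/3)^2: discriminant 259/12, real irrational roots -9/4 + (1/12)*sqrt(777) and -9/4 - (1/12)*sqrt(777); poles of order 2, moduli -9/4 + (1/12)*sqrt(777) and 9/4 + (1/12)*sqrt(777).
Branch term (9)*sqrt(1 - α/(1/2)): its argument vanishes at α = 1/2, a square-root branch point, modulus 1/2.
Branch term (-11/5)*sqrt(1 - α/(-1/4)): its argument vanishes at α = -1/4, a square-root branch point, modulus 1/4.
The radius of convergence is the smallest modulus among the singular points: -9/4 + (1/12)*sqrt(777).


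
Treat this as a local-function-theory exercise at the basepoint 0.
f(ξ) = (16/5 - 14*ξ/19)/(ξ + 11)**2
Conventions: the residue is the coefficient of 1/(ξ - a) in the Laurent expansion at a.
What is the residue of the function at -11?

At the order-2 pole -11 set g(ξ) = (ξ - (-11))^2*f(ξ) = 16/5 - 14*ξ/19.
Order-2 pole: residue = g'(a); g'(-11) = -14/19, so the residue is -14/19.

The residue is -14/19.


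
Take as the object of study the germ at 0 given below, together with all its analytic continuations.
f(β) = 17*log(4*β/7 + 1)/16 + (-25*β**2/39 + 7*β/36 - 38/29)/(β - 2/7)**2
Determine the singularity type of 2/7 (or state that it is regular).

The point is a pole of order 2.

The denominator factor β - 2/7 vanishes at 2/7 and appears to the power 2; the numerator there equals -434635/332514, nonzero, and no other factor vanishes.
The branch terms are analytic at this point.
Hence a pole whose order is the multiplicity, 2.


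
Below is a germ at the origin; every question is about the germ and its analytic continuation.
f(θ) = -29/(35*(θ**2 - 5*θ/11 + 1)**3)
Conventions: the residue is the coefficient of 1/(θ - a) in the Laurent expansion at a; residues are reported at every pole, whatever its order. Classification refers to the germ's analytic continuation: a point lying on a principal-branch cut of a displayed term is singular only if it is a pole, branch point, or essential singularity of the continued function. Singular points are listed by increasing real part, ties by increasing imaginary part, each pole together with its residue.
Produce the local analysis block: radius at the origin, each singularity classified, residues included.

Denominator factor (θ**2 - 5*θ/11 + 1)^3: discriminant -459/121, complex-conjugate roots (5/22) + ((3/22)*sqrt(51))*i and (5/22) - ((3/22)*sqrt(51))*i; poles of order 3, moduli 1 and 1.
The radius of convergence is the smallest modulus among the singular points: 1.
The factor θ**2 - 5*θ/11 + 1 splits as (θ - a)(θ - a') with a = (5/22) - ((3/22)*sqrt(51))*i, a' = (5/22) + ((3/22)*sqrt(51))*i. At the order-3 pole a set g(θ) = (θ - a)^3*f(θ) = [-29/35] / (θ - a')^3.
Order-3 pole: residue = g''(a)/2; g''((5/22) - ((3/22)*sqrt(51))*i) = -((18681916/376065585)*sqrt(51))*i, so the residue is -((9340958/376065585)*sqrt(51))*i.
The factor θ**2 - 5*θ/11 + 1 splits as (θ - a)(θ - a') with a = (5/22) + ((3/22)*sqrt(51))*i, a' = (5/22) - ((3/22)*sqrt(51))*i. At the order-3 pole a set g(θ) = (θ - a)^3*f(θ) = [-29/35] / (θ - a')^3.
Order-3 pole: residue = g''(a)/2; g''((5/22) + ((3/22)*sqrt(51))*i) = ((18681916/376065585)*sqrt(51))*i, so the residue is ((9340958/376065585)*sqrt(51))*i.
List the singular points by increasing real part (a conjugate pair: the negative imaginary part first).

Radius of convergence at 0: 1.
At (5/22) - ((3/22)*sqrt(51))*i: a pole of order 3; residue -((9340958/376065585)*sqrt(51))*i.
At (5/22) + ((3/22)*sqrt(51))*i: a pole of order 3; residue ((9340958/376065585)*sqrt(51))*i.


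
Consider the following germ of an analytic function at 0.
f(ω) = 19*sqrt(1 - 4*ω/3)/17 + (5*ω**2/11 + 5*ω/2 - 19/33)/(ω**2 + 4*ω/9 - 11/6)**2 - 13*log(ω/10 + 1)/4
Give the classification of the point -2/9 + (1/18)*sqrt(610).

The denominator factor ω**2 + 4*ω/9 - 11/6 vanishes at -2/9 + (1/18)*sqrt(610) and appears to the power 2; the numerator there equals -41/162 + (455/3564)*sqrt(610), nonzero, and no other factor vanishes.
The branch terms are analytic at this point.
Hence a pole whose order is the multiplicity, 2.

The point is a pole of order 2.


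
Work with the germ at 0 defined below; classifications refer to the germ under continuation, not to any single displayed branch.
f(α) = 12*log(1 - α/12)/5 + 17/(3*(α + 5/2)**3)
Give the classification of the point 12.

The term (12/5)*log(1 - α/(12)) has argument 1 - 12/(12) = 0 at 12: a logarithmic (infinitely-sheeted) branch point; the remaining terms are analytic or single-valued there.

The point is a logarithmic branch point.


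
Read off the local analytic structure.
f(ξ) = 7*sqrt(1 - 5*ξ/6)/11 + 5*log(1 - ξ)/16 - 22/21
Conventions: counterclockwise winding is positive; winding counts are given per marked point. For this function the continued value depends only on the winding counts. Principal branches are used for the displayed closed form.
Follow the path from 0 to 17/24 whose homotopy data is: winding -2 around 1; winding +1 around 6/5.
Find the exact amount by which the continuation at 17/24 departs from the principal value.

Continued minus principal equals (-(7/66)*sqrt(59)) - ((5/4)*pi)*i.

The rational part is single-valued and drops out of the difference; each branch term changes only by its own monodromy.
(5/16)*log(1 - ξ/(1)): each positive loop around 1 adds 2*pi*i to the log, so winding -2 contributes (5/16)*(-2)*2*pi*i = -(5/4)*pi*i.
(7/11)*sqrt(1 - ξ/(6/5)): winding +1 is odd, the square root flips sign, contributing -2*(7/11)*sqrt(1 - (17/24)/(6/5)) = -2*(7/11)*sqrt(59/144) = -(7/66)*sqrt(59).
Summing the contributions at ξ = 17/24 gives (-(7/66)*sqrt(59)) - ((5/4)*pi)*i.


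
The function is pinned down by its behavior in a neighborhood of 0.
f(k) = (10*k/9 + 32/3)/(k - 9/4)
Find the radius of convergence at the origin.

Denominator factor (k - 9/4): pole of order 1 at 9/4, modulus 9/4.
The radius of convergence is the smallest modulus among the singular points: 9/4.

The radius of convergence is 9/4.


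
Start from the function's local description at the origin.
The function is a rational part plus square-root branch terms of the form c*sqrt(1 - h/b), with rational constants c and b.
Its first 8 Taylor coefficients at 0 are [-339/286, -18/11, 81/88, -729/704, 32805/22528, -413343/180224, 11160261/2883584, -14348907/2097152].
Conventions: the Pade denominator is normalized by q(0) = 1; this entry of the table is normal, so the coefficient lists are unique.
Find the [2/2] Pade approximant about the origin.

The Pade approximant has numerator coefficients [-339/286, -16641/4576, -162243/73216]; denominator coefficients [1, 27/16, 81/256].

Taylor coefficients needed (read off): a_0 = -339/286, a_1 = -18/11, a_2 = 81/88, a_3 = -729/704, a_4 = 32805/22528.
Write the denominator as Q(h) = 1 + q1*h + q2*h^2. Requiring Q*f - P = O(h^5) with deg P <= 2 kills the coefficients of h^3..h^4 in Q*f:
  h^3: a_3 + q1*a_2 + q2*a_1 = 0, i.e. -729/704 + (81/88)*q1 + (-18/11)*q2 = 0.
  h^4: a_4 + q1*a_3 + q2*a_2 = 0, i.e. 32805/22528 + (-729/704)*q1 + (81/88)*q2 = 0.
Solving this linear system: q1 = 27/16, q2 = 81/256.
The numerator is Q*f truncated at degree 2: P0 = a_0 = -339/286; P1 = a_1 + q1*a_0 = -16641/4576; P2 = a_2 + q1*a_1 + q2*a_0 = -162243/73216.


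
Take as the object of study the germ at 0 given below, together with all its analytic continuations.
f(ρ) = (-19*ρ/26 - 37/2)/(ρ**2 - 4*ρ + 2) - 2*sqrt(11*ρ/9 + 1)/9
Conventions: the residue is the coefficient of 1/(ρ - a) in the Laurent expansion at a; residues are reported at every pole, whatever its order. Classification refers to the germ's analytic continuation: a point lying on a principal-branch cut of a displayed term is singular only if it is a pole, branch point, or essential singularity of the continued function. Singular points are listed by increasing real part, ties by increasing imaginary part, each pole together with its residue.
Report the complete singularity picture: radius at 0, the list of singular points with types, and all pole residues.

Denominator factor (ρ**2 - 4*ρ + 2): discriminant 8, real irrational roots 2 + sqrt(2) and 2 - sqrt(2); poles of order 1, moduli 2 + sqrt(2) and 2 - sqrt(2).
Branch term (-2/9)*sqrt(1 - ρ/(-9/11)): its argument vanishes at ρ = -9/11, a square-root branch point, modulus 9/11.
The radius of convergence is the smallest modulus among the singular points: 2 - sqrt(2).
The branch term is analytic at 2 - sqrt(2) and contributes nothing to the residue; only the rational part matters.
The factor ρ**2 - 4*ρ + 2 splits as (ρ - a)(ρ - a') with a = 2 - sqrt(2), a' = 2 + sqrt(2). At the order-1 pole a set g(ρ) = (ρ - a)*(rational part) = [-19*ρ/26 - 37/2] / (ρ - a').
Simple pole: residue = g(a) at a = 2 - sqrt(2), which is -19/52 + (519/104)*sqrt(2).
The branch term is analytic at 2 + sqrt(2) and contributes nothing to the residue; only the rational part matters.
The factor ρ**2 - 4*ρ + 2 splits as (ρ - a)(ρ - a') with a = 2 + sqrt(2), a' = 2 - sqrt(2). At the order-1 pole a set g(ρ) = (ρ - a)*(rational part) = [-19*ρ/26 - 37/2] / (ρ - a').
Simple pole: residue = g(a) at a = 2 + sqrt(2), which is -19/52 - (519/104)*sqrt(2).
List the singular points by increasing real part (a conjugate pair: the negative imaginary part first).

Radius of convergence at 0: 2 - sqrt(2).
At -9/11: an algebraic (square-root) branch point.
At 2 - sqrt(2): a pole of order 1; residue -19/52 + (519/104)*sqrt(2).
At 2 + sqrt(2): a pole of order 1; residue -19/52 - (519/104)*sqrt(2).


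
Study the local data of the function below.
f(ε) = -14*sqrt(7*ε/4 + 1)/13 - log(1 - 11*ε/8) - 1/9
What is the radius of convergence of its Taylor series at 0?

Branch term (-14/13)*sqrt(1 - ε/(-4/7)): its argument vanishes at ε = -4/7, a square-root branch point, modulus 4/7.
Branch term (-1)*log(1 - ε/(8/11)): its argument vanishes at ε = 8/11, a logarithmic branch point, modulus 8/11.
The radius of convergence is the smallest modulus among the singular points: 4/7.

The radius of convergence is 4/7.


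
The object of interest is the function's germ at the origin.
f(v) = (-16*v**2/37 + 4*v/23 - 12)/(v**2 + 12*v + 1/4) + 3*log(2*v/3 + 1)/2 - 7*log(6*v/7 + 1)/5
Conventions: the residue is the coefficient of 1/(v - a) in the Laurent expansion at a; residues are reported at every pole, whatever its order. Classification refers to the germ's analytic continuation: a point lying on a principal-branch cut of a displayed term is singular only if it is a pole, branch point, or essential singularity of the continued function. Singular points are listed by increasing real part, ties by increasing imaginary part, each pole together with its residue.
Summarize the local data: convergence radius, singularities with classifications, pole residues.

Denominator factor (v**2 + 12*v + 1/4): discriminant 143, real irrational roots -6 + (1/2)*sqrt(143) and -6 - (1/2)*sqrt(143); poles of order 1, moduli 6 - (1/2)*sqrt(143) and 6 + (1/2)*sqrt(143).
Branch term (3/2)*log(1 - v/(-3/2)): its argument vanishes at v = -3/2, a logarithmic branch point, modulus 3/2.
Branch term (-7/5)*log(1 - v/(-7/6)): its argument vanishes at v = -7/6, a logarithmic branch point, modulus 7/6.
The radius of convergence is the smallest modulus among the singular points: 6 - (1/2)*sqrt(143).
The branch terms are analytic at -6 - (1/2)*sqrt(143) and contribute nothing to the residue; only the rational part matters.
The factor v**2 + 12*v + 1/4 splits as (v - a)(v - a') with a = -6 - (1/2)*sqrt(143), a' = -6 + (1/2)*sqrt(143). At the order-1 pole a set g(v) = (v - a)*(rational part) = [-16*v**2/37 + 4*v/23 - 12] / (v - a').
Simple pole: residue = g(a) at a = -6 - (1/2)*sqrt(143), which is 2282/851 + (37504/121693)*sqrt(143).
The branch terms are analytic at -6 + (1/2)*sqrt(143) and contribute nothing to the residue; only the rational part matters.
The factor v**2 + 12*v + 1/4 splits as (v - a)(v - a') with a = -6 + (1/2)*sqrt(143), a' = -6 - (1/2)*sqrt(143). At the order-1 pole a set g(v) = (v - a)*(rational part) = [-16*v**2/37 + 4*v/23 - 12] / (v - a').
Simple pole: residue = g(a) at a = -6 + (1/2)*sqrt(143), which is 2282/851 - (37504/121693)*sqrt(143).
List the singular points by increasing real part (a conjugate pair: the negative imaginary part first).

Radius of convergence at 0: 6 - (1/2)*sqrt(143).
At -6 - (1/2)*sqrt(143): a pole of order 1; residue 2282/851 + (37504/121693)*sqrt(143).
At -3/2: a logarithmic branch point.
At -7/6: a logarithmic branch point.
At -6 + (1/2)*sqrt(143): a pole of order 1; residue 2282/851 - (37504/121693)*sqrt(143).


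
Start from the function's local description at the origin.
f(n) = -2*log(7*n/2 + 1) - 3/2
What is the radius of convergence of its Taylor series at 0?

The radius of convergence is 2/7.

Branch term (-2)*log(1 - n/(-2/7)): its argument vanishes at n = -2/7, a logarithmic branch point, modulus 2/7.
The radius of convergence is the smallest modulus among the singular points: 2/7.


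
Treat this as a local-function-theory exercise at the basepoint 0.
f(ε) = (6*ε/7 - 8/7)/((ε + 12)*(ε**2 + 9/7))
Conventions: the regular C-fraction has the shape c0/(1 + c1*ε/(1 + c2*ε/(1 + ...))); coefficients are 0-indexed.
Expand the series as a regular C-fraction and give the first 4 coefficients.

The regular C-fraction coefficients are [-2/27, 5/6, -101/60, 448/505].

Taylor coefficients (expand at 0): a_0 = -2/27, a_1 = 5/81, a_2 = 17/324, a_3 = -185/3888.
c0 = a_0 = -2/27. Peel one level at a time: if S = 1 + c*ε/S' with S'(0) = 1, then c is the ε-coefficient of S and S' = c*ε/(S - 1).
S_1 = c0/f = 1 + (5/6)*ε + (101/72)*ε^2 + ...; c1 = 5/6.
S_2 = c1*ε/(S_1 - 1) = 1 + (-101/60)*ε + (112/75)*ε^2 + ...; c2 = -101/60.
S_3 = c2*ε/(S_2 - 1) = 1 + (448/505)*ε + ...; c3 = 448/505.


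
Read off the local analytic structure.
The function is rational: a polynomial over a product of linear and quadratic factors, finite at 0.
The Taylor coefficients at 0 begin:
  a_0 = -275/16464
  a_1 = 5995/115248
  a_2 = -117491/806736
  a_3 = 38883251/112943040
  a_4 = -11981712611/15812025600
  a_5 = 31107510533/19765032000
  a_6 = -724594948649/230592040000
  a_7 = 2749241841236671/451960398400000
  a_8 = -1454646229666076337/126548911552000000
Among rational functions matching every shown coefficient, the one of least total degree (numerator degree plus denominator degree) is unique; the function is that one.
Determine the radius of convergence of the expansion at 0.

No rational of total degree below 7 reproduces all 9 coefficients; solving the [0/7] Pade equations on them gives f(h) = -11/(24*(h - 10)*(h**2 - 3*h/2 - 7/5)**3), whose expansion matches every shown term.
Denominator factor (h - 10): pole of order 1 at 10, modulus 10.
Denominator factor (h**2 - 3*h/2 - 7/5)^3: discriminant 157/20, real irrational roots 3/4 + (1/20)*sqrt(785) and 3/4 - (1/20)*sqrt(785); poles of order 3, moduli 3/4 + (1/20)*sqrt(785) and -3/4 + (1/20)*sqrt(785).
The radius of convergence is the smallest modulus among the singular points: -3/4 + (1/20)*sqrt(785).

The radius of convergence is -3/4 + (1/20)*sqrt(785).


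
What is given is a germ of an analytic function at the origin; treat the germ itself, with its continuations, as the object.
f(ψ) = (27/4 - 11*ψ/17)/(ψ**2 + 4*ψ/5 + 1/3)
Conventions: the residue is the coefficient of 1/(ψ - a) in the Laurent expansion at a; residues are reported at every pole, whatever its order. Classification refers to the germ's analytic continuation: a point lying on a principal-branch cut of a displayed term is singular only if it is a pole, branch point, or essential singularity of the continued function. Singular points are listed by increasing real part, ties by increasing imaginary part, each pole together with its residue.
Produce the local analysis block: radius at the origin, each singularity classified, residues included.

Radius of convergence at 0: (1/3)*sqrt(3).
At (-2/5) - ((1/15)*sqrt(39))*i: a pole of order 1; residue (-11/34) + ((2383/1768)*sqrt(39))*i.
At (-2/5) + ((1/15)*sqrt(39))*i: a pole of order 1; residue (-11/34) - ((2383/1768)*sqrt(39))*i.

Denominator factor (ψ**2 + 4*ψ/5 + 1/3): discriminant -52/75, complex-conjugate roots (-2/5) + ((1/15)*sqrt(39))*i and (-2/5) - ((1/15)*sqrt(39))*i; poles of order 1, moduli (1/3)*sqrt(3) and (1/3)*sqrt(3).
The radius of convergence is the smallest modulus among the singular points: (1/3)*sqrt(3).
The factor ψ**2 + 4*ψ/5 + 1/3 splits as (ψ - a)(ψ - a') with a = (-2/5) - ((1/15)*sqrt(39))*i, a' = (-2/5) + ((1/15)*sqrt(39))*i. At the order-1 pole a set g(ψ) = (ψ - a)*f(ψ) = [27/4 - 11*ψ/17] / (ψ - a').
Simple pole: residue = g(a) at a = (-2/5) - ((1/15)*sqrt(39))*i, which is (-11/34) + ((2383/1768)*sqrt(39))*i.
The factor ψ**2 + 4*ψ/5 + 1/3 splits as (ψ - a)(ψ - a') with a = (-2/5) + ((1/15)*sqrt(39))*i, a' = (-2/5) - ((1/15)*sqrt(39))*i. At the order-1 pole a set g(ψ) = (ψ - a)*f(ψ) = [27/4 - 11*ψ/17] / (ψ - a').
Simple pole: residue = g(a) at a = (-2/5) + ((1/15)*sqrt(39))*i, which is (-11/34) - ((2383/1768)*sqrt(39))*i.
List the singular points by increasing real part (a conjugate pair: the negative imaginary part first).


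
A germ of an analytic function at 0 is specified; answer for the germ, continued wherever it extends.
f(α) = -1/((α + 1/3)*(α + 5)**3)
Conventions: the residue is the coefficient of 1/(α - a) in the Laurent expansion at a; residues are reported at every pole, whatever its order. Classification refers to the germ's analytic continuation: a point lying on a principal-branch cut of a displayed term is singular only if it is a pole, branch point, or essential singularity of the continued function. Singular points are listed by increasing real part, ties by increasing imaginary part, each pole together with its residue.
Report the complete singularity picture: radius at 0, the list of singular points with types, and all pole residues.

Radius of convergence at 0: 1/3.
At -5: a pole of order 3; residue 27/2744.
At -1/3: a pole of order 1; residue -27/2744.

Denominator factor (α + 1/3): pole of order 1 at -1/3, modulus 1/3.
Denominator factor (α + 5)^3: pole of order 3 at -5, modulus 5.
The radius of convergence is the smallest modulus among the singular points: 1/3.
At the order-3 pole -5 set g(α) = (α - (-5))^3*f(α) = -1/(α + 1/3).
Order-3 pole: residue = g''(a)/2; g''(-5) = 27/1372, so the residue is 27/2744.
At the order-1 pole -1/3 set g(α) = (α - (-1/3))*f(α) = -1/(α + 5)**3.
Simple pole: residue = g(a) at a = -1/3, which is -27/2744.
List the singular points by increasing real part (a conjugate pair: the negative imaginary part first).


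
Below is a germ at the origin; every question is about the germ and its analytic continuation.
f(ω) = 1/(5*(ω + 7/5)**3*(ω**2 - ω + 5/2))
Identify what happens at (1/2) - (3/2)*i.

The denominator factor ω**2 - ω + 5/2 vanishes at (1/2) - (3/2)*i and appears to the power 1; the numerator there equals 1/5, nonzero, and no other factor vanishes.
Hence a pole whose order is the multiplicity, 1.

The point is a pole of order 1.


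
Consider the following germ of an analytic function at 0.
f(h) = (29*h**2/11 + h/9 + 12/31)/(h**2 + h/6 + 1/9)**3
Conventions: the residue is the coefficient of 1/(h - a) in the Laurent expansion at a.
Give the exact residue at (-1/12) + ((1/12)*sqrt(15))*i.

The residue is -((287368/42625)*sqrt(15))*i.


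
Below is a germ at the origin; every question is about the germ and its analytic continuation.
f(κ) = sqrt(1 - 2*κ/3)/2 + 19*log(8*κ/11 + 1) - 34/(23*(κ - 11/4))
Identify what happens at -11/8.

The point is a logarithmic branch point.

The term (19)*log(1 - κ/(-11/8)) has argument 1 - -11/8/(-11/8) = 0 at -11/8: a logarithmic (infinitely-sheeted) branch point; the remaining terms are analytic or single-valued there.


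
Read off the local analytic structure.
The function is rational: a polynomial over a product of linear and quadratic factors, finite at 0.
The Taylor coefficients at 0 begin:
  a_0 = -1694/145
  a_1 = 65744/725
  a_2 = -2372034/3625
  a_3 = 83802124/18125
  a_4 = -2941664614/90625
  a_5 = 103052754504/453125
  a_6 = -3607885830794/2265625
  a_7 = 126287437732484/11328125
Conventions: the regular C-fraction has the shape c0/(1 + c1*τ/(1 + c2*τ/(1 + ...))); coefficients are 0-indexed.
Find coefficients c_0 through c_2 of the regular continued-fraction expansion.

Taylor coefficients (read off): a_0 = -1694/145, a_1 = 65744/725, a_2 = -2372034/3625.
c0 = a_0 = -1694/145. Peel one level at a time: if S = 1 + c*τ/S' with S'(0) = 1, then c is the τ-coefficient of S and S' = c*τ/(S - 1).
S_1 = c0/f = 1 + (4696/605)*τ + (310253/73205)*τ^2 + ...; c1 = 4696/605.
S_2 = c1*τ/(S_1 - 1) = 1 + (-310253/568216)*τ + ...; c2 = -310253/568216.

The regular C-fraction coefficients are [-1694/145, 4696/605, -310253/568216].


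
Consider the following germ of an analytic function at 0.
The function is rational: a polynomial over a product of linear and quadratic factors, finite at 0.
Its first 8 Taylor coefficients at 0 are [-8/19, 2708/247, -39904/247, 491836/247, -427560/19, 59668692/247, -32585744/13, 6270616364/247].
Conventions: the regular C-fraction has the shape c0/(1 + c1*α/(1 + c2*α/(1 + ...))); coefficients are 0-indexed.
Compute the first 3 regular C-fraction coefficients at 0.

Taylor coefficients (read off): a_0 = -8/19, a_1 = 2708/247, a_2 = -39904/247.
c0 = a_0 = -8/19. Peel one level at a time: if S = 1 + c*α/S' with S'(0) = 1, then c is the α-coefficient of S and S' = c*α/(S - 1).
S_1 = c0/f = 1 + (677/26)*α + (198953/676)*α^2 + ...; c1 = 677/26.
S_2 = c1*α/(S_1 - 1) = 1 + (-198953/17602)*α + ...; c2 = -198953/17602.

The regular C-fraction coefficients are [-8/19, 677/26, -198953/17602].


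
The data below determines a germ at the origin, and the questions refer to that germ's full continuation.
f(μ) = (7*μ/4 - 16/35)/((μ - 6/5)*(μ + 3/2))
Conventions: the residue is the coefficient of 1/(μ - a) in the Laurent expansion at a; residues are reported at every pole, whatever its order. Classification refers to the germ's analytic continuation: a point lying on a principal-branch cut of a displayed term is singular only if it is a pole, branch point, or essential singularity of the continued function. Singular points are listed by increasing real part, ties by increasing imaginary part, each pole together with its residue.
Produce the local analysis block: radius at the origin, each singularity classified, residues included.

Radius of convergence at 0: 6/5.
At -3/2: a pole of order 1; residue 863/756.
At 6/5: a pole of order 1; residue 115/189.

Denominator factor (μ + 3/2): pole of order 1 at -3/2, modulus 3/2.
Denominator factor (μ - 6/5): pole of order 1 at 6/5, modulus 6/5.
The radius of convergence is the smallest modulus among the singular points: 6/5.
At the order-1 pole -3/2 set g(μ) = (μ - (-3/2))*f(μ) = (7*μ/4 - 16/35)/(μ - 6/5).
Simple pole: residue = g(a) at a = -3/2, which is 863/756.
At the order-1 pole 6/5 set g(μ) = (μ - (6/5))*f(μ) = (7*μ/4 - 16/35)/(μ + 3/2).
Simple pole: residue = g(a) at a = 6/5, which is 115/189.
List the singular points by increasing real part (a conjugate pair: the negative imaginary part first).


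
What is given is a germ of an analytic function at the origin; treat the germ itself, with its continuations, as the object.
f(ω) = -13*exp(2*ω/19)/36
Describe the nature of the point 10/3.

The point is a regular point.

There is no denominator, hence no pole anywhere.
The factor exp(2*ω/19) is entire.
So the germ continues analytically to 10/3.


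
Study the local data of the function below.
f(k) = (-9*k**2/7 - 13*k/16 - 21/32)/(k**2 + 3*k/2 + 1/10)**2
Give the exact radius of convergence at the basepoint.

Denominator factor (k**2 + 3*k/2 + 1/10)^2: discriminant 37/20, real irrational roots -3/4 + (1/20)*sqrt(185) and -3/4 - (1/20)*sqrt(185); poles of order 2, moduli 3/4 - (1/20)*sqrt(185) and 3/4 + (1/20)*sqrt(185).
The radius of convergence is the smallest modulus among the singular points: 3/4 - (1/20)*sqrt(185).

The radius of convergence is 3/4 - (1/20)*sqrt(185).


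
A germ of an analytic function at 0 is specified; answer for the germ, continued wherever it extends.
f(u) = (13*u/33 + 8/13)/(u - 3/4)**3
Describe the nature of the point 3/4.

The denominator factor u - 3/4 vanishes at 3/4 and appears to the power 3; the numerator there equals 521/572, nonzero, and no other factor vanishes.
Hence a pole whose order is the multiplicity, 3.

The point is a pole of order 3.


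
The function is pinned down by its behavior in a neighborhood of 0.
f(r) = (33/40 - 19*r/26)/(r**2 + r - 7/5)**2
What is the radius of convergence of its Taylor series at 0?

The radius of convergence is -1/2 + (1/10)*sqrt(165).

Denominator factor (r**2 + r - 7/5)^2: discriminant 33/5, real irrational roots -1/2 + (1/10)*sqrt(165) and -1/2 - (1/10)*sqrt(165); poles of order 2, moduli -1/2 + (1/10)*sqrt(165) and 1/2 + (1/10)*sqrt(165).
The radius of convergence is the smallest modulus among the singular points: -1/2 + (1/10)*sqrt(165).


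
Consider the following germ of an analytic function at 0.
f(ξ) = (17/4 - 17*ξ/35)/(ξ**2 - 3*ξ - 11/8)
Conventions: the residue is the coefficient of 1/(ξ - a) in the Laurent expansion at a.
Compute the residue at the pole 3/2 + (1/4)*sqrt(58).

The residue is -17/70 + (17/140)*sqrt(58).

The factor ξ**2 - 3*ξ - 11/8 splits as (ξ - a)(ξ - a') with a = 3/2 + (1/4)*sqrt(58), a' = 3/2 - (1/4)*sqrt(58). At the order-1 pole a set g(ξ) = (ξ - a)*f(ξ) = [17/4 - 17*ξ/35] / (ξ - a').
Simple pole: residue = g(a) at a = 3/2 + (1/4)*sqrt(58), which is -17/70 + (17/140)*sqrt(58).


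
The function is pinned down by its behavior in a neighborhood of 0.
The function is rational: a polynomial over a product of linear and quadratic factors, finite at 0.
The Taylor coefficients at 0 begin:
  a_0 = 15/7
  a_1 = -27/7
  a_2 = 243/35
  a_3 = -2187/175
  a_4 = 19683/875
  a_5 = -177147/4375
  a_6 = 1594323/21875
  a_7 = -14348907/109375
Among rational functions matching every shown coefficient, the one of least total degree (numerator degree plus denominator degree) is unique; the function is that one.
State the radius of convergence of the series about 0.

No rational of total degree below 1 reproduces all 8 coefficients; solving the [0/1] Pade equations on them gives f(w) = 25/(21*(w + 5/9)), whose expansion matches every shown term.
Denominator factor (w + 5/9): pole of order 1 at -5/9, modulus 5/9.
The radius of convergence is the smallest modulus among the singular points: 5/9.

The radius of convergence is 5/9.


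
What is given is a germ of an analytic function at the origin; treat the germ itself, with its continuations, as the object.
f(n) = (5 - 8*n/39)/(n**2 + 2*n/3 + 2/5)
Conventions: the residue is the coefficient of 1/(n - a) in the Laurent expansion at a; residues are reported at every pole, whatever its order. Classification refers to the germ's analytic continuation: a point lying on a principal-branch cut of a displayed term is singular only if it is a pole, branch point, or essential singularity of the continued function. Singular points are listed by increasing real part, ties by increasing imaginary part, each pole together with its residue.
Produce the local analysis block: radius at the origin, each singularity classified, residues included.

Radius of convergence at 0: (1/5)*sqrt(10).
At (-1/3) - ((1/15)*sqrt(65))*i: a pole of order 1; residue (-4/39) + ((593/1014)*sqrt(65))*i.
At (-1/3) + ((1/15)*sqrt(65))*i: a pole of order 1; residue (-4/39) - ((593/1014)*sqrt(65))*i.

Denominator factor (n**2 + 2*n/3 + 2/5): discriminant -52/45, complex-conjugate roots (-1/3) + ((1/15)*sqrt(65))*i and (-1/3) - ((1/15)*sqrt(65))*i; poles of order 1, moduli (1/5)*sqrt(10) and (1/5)*sqrt(10).
The radius of convergence is the smallest modulus among the singular points: (1/5)*sqrt(10).
The factor n**2 + 2*n/3 + 2/5 splits as (n - a)(n - a') with a = (-1/3) - ((1/15)*sqrt(65))*i, a' = (-1/3) + ((1/15)*sqrt(65))*i. At the order-1 pole a set g(n) = (n - a)*f(n) = [5 - 8*n/39] / (n - a').
Simple pole: residue = g(a) at a = (-1/3) - ((1/15)*sqrt(65))*i, which is (-4/39) + ((593/1014)*sqrt(65))*i.
The factor n**2 + 2*n/3 + 2/5 splits as (n - a)(n - a') with a = (-1/3) + ((1/15)*sqrt(65))*i, a' = (-1/3) - ((1/15)*sqrt(65))*i. At the order-1 pole a set g(n) = (n - a)*f(n) = [5 - 8*n/39] / (n - a').
Simple pole: residue = g(a) at a = (-1/3) + ((1/15)*sqrt(65))*i, which is (-4/39) - ((593/1014)*sqrt(65))*i.
List the singular points by increasing real part (a conjugate pair: the negative imaginary part first).


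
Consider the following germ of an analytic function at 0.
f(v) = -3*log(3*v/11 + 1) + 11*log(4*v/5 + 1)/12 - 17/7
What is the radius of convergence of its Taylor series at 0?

The radius of convergence is 5/4.

Branch term (-3)*log(1 - v/(-11/3)): its argument vanishes at v = -11/3, a logarithmic branch point, modulus 11/3.
Branch term (11/12)*log(1 - v/(-5/4)): its argument vanishes at v = -5/4, a logarithmic branch point, modulus 5/4.
The radius of convergence is the smallest modulus among the singular points: 5/4.


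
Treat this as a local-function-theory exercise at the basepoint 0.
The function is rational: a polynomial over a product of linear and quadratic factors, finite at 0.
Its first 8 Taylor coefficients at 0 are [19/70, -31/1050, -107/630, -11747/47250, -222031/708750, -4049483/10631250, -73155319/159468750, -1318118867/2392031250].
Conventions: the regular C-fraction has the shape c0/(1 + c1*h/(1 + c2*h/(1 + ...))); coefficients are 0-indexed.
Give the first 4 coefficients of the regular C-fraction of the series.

The regular C-fraction coefficients are [19/70, 31/285, -17262/2945, 160892/38223].


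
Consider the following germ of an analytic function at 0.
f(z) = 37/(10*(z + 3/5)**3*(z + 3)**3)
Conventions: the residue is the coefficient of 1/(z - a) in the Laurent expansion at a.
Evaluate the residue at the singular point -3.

At the order-3 pole -3 set g(z) = (z - (-3))^3*f(z) = 37/(10*(z + 3/5)**3).
Order-3 pole: residue = g''(a)/2; g''(-3) = -23125/41472, so the residue is -23125/82944.

The residue is -23125/82944.


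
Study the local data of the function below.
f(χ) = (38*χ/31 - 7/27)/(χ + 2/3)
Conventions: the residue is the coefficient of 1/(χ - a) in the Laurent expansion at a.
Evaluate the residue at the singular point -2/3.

At the order-1 pole -2/3 set g(χ) = (χ - (-2/3))*f(χ) = 38*χ/31 - 7/27.
Simple pole: residue = g(a) at a = -2/3, which is -901/837.

The residue is -901/837.


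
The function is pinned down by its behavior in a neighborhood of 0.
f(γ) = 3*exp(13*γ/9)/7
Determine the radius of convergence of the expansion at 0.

The radius of convergence is infinite.

The factor exp(13*γ/9) is entire and contributes no finite singular point.
The polynomial part has no poles.
No finite singular points: the Taylor series at 0 converges everywhere.


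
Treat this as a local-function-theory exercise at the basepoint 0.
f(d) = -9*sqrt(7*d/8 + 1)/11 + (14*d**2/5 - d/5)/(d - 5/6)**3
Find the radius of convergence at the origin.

Denominator factor (d - 5/6)^3: pole of order 3 at 5/6, modulus 5/6.
Branch term (-9/11)*sqrt(1 - d/(-8/7)): its argument vanishes at d = -8/7, a square-root branch point, modulus 8/7.
The radius of convergence is the smallest modulus among the singular points: 5/6.

The radius of convergence is 5/6.


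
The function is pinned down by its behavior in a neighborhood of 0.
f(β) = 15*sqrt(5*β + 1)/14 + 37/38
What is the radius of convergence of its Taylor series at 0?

Branch term (15/14)*sqrt(1 - β/(-1/5)): its argument vanishes at β = -1/5, a square-root branch point, modulus 1/5.
The radius of convergence is the smallest modulus among the singular points: 1/5.

The radius of convergence is 1/5.


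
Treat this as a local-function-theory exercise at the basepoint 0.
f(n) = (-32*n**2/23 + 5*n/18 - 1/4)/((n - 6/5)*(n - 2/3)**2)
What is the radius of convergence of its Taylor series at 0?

Denominator factor (n - 2/3)^2: pole of order 2 at 2/3, modulus 2/3.
Denominator factor (n - 6/5): pole of order 1 at 6/5, modulus 6/5.
The radius of convergence is the smallest modulus among the singular points: 2/3.

The radius of convergence is 2/3.


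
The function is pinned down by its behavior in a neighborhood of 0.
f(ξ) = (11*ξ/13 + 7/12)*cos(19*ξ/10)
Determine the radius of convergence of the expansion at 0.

The factor cos(19*ξ/10) is entire and contributes no finite singular point.
The polynomial part has no poles.
No finite singular points: the Taylor series at 0 converges everywhere.

The radius of convergence is infinite.


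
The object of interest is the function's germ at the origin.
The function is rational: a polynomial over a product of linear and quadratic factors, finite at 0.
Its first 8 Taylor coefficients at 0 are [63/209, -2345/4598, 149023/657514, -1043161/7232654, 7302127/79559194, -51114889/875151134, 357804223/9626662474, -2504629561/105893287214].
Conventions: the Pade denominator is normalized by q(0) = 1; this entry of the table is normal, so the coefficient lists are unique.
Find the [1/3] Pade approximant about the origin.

Taylor coefficients needed (read off): a_0 = 63/209, a_1 = -2345/4598, a_2 = 149023/657514, a_3 = -1043161/7232654, a_4 = 7302127/79559194.
Write the denominator as Q(δ) = 1 + q1*δ + q2*δ^2 + q3*δ^3. Requiring Q*f - P = O(δ^5) with deg P <= 1 kills the coefficients of δ^2..δ^4 in Q*f:
  δ^2: a_2 + q1*a_1 + q2*a_0 = 0, i.e. 149023/657514 + (-2345/4598)*q1 + (63/209)*q2 = 0.
  δ^3: a_3 + q1*a_2 + q2*a_1 + q3*a_0 = 0, i.e. -1043161/7232654 + (149023/657514)*q1 + (-2345/4598)*q2 + (63/209)*q3 = 0.
  δ^4: a_4 + q1*a_3 + q2*a_2 + q3*a_1 = 0, i.e. 7302127/79559194 + (-1043161/7232654)*q1 + (149023/657514)*q2 + (-2345/4598)*q3 = 0.
Solving this linear system: q1 = 617381/1584869, q2 = -1617964/17433559, q3 = 6471856/226636267.
The numerator is Q*f truncated at degree 1: P0 = a_0 = 63/209; P1 = a_1 + q1*a_0 = -13688171/34867118.

The Pade approximant has numerator coefficients [63/209, -13688171/34867118]; denominator coefficients [1, 617381/1584869, -1617964/17433559, 6471856/226636267].


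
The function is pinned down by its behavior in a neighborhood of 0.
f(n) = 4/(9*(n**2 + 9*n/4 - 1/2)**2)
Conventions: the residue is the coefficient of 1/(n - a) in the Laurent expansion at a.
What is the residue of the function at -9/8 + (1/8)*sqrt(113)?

The factor n**2 + 9*n/4 - 1/2 splits as (n - a)(n - a') with a = -9/8 + (1/8)*sqrt(113), a' = -9/8 - (1/8)*sqrt(113). At the order-2 pole a set g(n) = (n - a)^2*f(n) = [4/9] / (n - a')^2.
Order-2 pole: residue = g'(a); g'(-9/8 + (1/8)*sqrt(113)) = -(512/114921)*sqrt(113), so the residue is -(512/114921)*sqrt(113).

The residue is -(512/114921)*sqrt(113).


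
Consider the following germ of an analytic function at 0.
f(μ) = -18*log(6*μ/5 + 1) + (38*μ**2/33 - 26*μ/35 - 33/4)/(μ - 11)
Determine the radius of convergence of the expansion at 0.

Denominator factor (μ - 11): pole of order 1 at 11, modulus 11.
Branch term (-18)*log(1 - μ/(-5/6)): its argument vanishes at μ = -5/6, a logarithmic branch point, modulus 5/6.
The radius of convergence is the smallest modulus among the singular points: 5/6.

The radius of convergence is 5/6.


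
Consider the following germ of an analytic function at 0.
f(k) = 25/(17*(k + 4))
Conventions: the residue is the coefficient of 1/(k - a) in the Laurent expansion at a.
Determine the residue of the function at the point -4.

The residue is 25/17.

At the order-1 pole -4 set g(k) = (k - (-4))*f(k) = 25/17.
Simple pole: residue = g(a) at a = -4, which is 25/17.


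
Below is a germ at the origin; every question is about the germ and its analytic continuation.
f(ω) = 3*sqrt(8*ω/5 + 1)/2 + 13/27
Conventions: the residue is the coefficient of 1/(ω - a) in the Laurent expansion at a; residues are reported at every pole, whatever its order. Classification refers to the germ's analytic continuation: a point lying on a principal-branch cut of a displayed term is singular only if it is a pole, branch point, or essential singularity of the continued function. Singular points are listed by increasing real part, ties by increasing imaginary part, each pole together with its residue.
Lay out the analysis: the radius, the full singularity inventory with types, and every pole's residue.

Radius of convergence at 0: 5/8.
At -5/8: an algebraic (square-root) branch point.

Branch term (3/2)*sqrt(1 - ω/(-5/8)): its argument vanishes at ω = -5/8, a square-root branch point, modulus 5/8.
The radius of convergence is the smallest modulus among the singular points: 5/8.


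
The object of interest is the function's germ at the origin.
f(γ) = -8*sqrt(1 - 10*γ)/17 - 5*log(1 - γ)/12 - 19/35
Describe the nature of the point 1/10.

The term (-8/17)*sqrt(1 - γ/(1/10)) has argument 1 - 1/10/(1/10) = 0 at 1/10: a square-root (algebraic, two-sheeted) branch point; the remaining terms are analytic or single-valued there.

The point is an algebraic (square-root) branch point.


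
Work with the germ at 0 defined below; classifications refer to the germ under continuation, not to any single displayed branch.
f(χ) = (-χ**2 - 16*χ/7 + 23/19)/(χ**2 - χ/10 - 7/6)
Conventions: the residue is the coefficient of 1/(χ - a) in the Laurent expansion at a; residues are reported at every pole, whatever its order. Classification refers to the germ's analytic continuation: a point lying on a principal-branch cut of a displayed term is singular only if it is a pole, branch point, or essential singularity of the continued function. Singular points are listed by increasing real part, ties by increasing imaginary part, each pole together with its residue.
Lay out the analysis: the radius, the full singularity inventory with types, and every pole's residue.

Radius of convergence at 0: -1/20 + (1/60)*sqrt(4209).
At 1/20 - (1/60)*sqrt(4209): a pole of order 1; residue -167/140 + (6019/11195940)*sqrt(4209).
At 1/20 + (1/60)*sqrt(4209): a pole of order 1; residue -167/140 - (6019/11195940)*sqrt(4209).

Denominator factor (χ**2 - χ/10 - 7/6): discriminant 1403/300, real irrational roots 1/20 + (1/60)*sqrt(4209) and 1/20 - (1/60)*sqrt(4209); poles of order 1, moduli 1/20 + (1/60)*sqrt(4209) and -1/20 + (1/60)*sqrt(4209).
The radius of convergence is the smallest modulus among the singular points: -1/20 + (1/60)*sqrt(4209).
The factor χ**2 - χ/10 - 7/6 splits as (χ - a)(χ - a') with a = 1/20 - (1/60)*sqrt(4209), a' = 1/20 + (1/60)*sqrt(4209). At the order-1 pole a set g(χ) = (χ - a)*f(χ) = [-χ**2 - 16*χ/7 + 23/19] / (χ - a').
Simple pole: residue = g(a) at a = 1/20 - (1/60)*sqrt(4209), which is -167/140 + (6019/11195940)*sqrt(4209).
The factor χ**2 - χ/10 - 7/6 splits as (χ - a)(χ - a') with a = 1/20 + (1/60)*sqrt(4209), a' = 1/20 - (1/60)*sqrt(4209). At the order-1 pole a set g(χ) = (χ - a)*f(χ) = [-χ**2 - 16*χ/7 + 23/19] / (χ - a').
Simple pole: residue = g(a) at a = 1/20 + (1/60)*sqrt(4209), which is -167/140 - (6019/11195940)*sqrt(4209).
List the singular points by increasing real part (a conjugate pair: the negative imaginary part first).


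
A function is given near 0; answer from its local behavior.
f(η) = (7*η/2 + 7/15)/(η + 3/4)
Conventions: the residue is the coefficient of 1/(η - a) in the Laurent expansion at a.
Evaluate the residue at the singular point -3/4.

The residue is -259/120.

At the order-1 pole -3/4 set g(η) = (η - (-3/4))*f(η) = 7*η/2 + 7/15.
Simple pole: residue = g(a) at a = -3/4, which is -259/120.


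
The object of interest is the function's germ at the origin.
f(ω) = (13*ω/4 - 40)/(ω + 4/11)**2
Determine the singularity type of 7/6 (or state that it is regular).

Denominator factors: ω + 4/11 = 101/66 at ω = 7/6 — none vanishes.
So the germ continues analytically to 7/6.

The point is a regular point.
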